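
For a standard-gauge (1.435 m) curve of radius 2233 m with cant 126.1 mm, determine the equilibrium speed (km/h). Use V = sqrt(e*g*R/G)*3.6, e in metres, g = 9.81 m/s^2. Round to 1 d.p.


Convert cant: e = 126.1 mm = 0.1261 m
V_ms = sqrt(0.1261 * 9.81 * 2233 / 1.435)
V_ms = sqrt(1924.956483) = 43.8743 m/s
V = 43.8743 * 3.6 = 157.9 km/h

157.9


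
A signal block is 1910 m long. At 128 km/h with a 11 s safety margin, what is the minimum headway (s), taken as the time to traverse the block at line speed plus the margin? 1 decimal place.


V = 128 / 3.6 = 35.5556 m/s
Block traversal time = 1910 / 35.5556 = 53.7188 s
Headway = 53.7188 + 11
Headway = 64.7 s

64.7


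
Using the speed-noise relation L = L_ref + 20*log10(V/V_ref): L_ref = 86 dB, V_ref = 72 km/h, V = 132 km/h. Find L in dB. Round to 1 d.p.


V/V_ref = 132 / 72 = 1.833333
log10(1.833333) = 0.263241
20 * 0.263241 = 5.2648
L = 86 + 5.2648 = 91.3 dB

91.3


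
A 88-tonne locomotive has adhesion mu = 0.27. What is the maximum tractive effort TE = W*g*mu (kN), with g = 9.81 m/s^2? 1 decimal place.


TE_max = W * g * mu
TE_max = 88 * 9.81 * 0.27
TE_max = 863.28 * 0.27
TE_max = 233.1 kN

233.1


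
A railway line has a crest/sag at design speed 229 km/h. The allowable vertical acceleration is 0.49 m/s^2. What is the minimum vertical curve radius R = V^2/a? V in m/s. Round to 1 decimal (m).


Convert speed: V = 229 / 3.6 = 63.6111 m/s
V^2 = 4046.3735 m^2/s^2
R_v = 4046.3735 / 0.49
R_v = 8257.9 m

8257.9


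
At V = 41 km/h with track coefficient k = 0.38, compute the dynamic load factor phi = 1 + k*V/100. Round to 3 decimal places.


phi = 1 + k * V / 100
phi = 1 + 0.38 * 41 / 100
phi = 1 + 0.1558
phi = 1.156

1.156


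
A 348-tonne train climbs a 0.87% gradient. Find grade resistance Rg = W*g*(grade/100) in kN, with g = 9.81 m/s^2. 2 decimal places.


Rg = W * 9.81 * grade / 100
Rg = 348 * 9.81 * 0.87 / 100
Rg = 3413.88 * 0.0087
Rg = 29.70 kN

29.70


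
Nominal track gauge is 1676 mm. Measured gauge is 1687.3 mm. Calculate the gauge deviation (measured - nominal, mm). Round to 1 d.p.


Deviation = measured - nominal
Deviation = 1687.3 - 1676
Deviation = 11.3 mm

11.3


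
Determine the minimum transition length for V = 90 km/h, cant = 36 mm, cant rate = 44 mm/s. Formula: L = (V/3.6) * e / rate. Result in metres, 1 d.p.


Convert speed: V = 90 / 3.6 = 25.0 m/s
L = 25.0 * 36 / 44
L = 900.0 / 44
L = 20.5 m

20.5


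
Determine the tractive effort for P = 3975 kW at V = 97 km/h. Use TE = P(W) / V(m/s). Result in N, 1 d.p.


Convert: P = 3975 kW = 3975000 W
V = 97 / 3.6 = 26.9444 m/s
TE = 3975000 / 26.9444
TE = 147525.8 N

147525.8


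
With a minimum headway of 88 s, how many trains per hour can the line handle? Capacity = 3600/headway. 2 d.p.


Capacity = 3600 / headway
Capacity = 3600 / 88
Capacity = 40.91 trains/hour

40.91


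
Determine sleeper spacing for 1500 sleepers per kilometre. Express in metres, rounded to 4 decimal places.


Spacing = 1000 m / number of sleepers
Spacing = 1000 / 1500
Spacing = 0.6667 m

0.6667


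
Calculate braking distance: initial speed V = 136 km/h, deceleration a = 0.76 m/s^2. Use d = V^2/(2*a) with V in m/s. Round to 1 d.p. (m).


Convert speed: V = 136 / 3.6 = 37.7778 m/s
V^2 = 1427.1605
d = 1427.1605 / (2 * 0.76)
d = 1427.1605 / 1.52
d = 938.9 m

938.9


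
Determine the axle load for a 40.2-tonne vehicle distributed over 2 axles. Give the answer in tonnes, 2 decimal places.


Load per axle = total weight / number of axles
Load = 40.2 / 2
Load = 20.10 tonnes

20.10


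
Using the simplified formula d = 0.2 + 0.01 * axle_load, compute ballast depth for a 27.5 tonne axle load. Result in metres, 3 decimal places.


d = 0.2 + 0.01 * 27.5
d = 0.2 + 0.275
d = 0.475 m

0.475


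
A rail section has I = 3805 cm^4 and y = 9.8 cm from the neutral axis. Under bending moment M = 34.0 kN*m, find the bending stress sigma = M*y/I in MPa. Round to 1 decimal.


Convert units:
M = 34.0 kN*m = 34000000 N*mm
y = 9.8 cm = 98 mm
I = 3805 cm^4 = 38050000 mm^4
sigma = 34000000 * 98 / 38050000
sigma = 87.6 MPa

87.6


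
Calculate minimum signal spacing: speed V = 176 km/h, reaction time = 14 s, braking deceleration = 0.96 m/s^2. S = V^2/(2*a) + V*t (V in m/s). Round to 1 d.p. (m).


V = 176 / 3.6 = 48.8889 m/s
Braking distance = 48.8889^2 / (2*0.96) = 1244.856 m
Sighting distance = 48.8889 * 14 = 684.4444 m
S = 1244.856 + 684.4444 = 1929.3 m

1929.3


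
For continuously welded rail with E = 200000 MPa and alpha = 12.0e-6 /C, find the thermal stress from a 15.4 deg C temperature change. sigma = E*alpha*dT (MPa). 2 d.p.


sigma = E * alpha * dT
sigma = 200000 * 12.0e-6 * 15.4
sigma = 2.4 * 15.4
sigma = 36.96 MPa

36.96


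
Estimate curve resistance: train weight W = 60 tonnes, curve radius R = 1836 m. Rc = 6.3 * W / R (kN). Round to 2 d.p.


Rc = 6.3 * W / R
Rc = 6.3 * 60 / 1836
Rc = 378.0 / 1836
Rc = 0.21 kN

0.21


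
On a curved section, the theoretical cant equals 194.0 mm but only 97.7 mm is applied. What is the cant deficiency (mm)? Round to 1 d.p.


Cant deficiency = equilibrium cant - actual cant
CD = 194.0 - 97.7
CD = 96.3 mm

96.3


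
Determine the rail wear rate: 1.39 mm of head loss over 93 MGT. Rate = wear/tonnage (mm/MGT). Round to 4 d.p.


Wear rate = total wear / cumulative tonnage
Rate = 1.39 / 93
Rate = 0.0149 mm/MGT

0.0149


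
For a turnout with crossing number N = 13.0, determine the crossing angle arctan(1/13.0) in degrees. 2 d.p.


1/N = 1/13.0 = 0.076923
angle = arctan(0.076923) = 0.076772 rad
angle = 0.076772 * 180/pi = 4.40 degrees

4.40


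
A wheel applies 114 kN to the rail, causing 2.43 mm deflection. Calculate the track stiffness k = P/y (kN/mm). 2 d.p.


Track stiffness k = P / y
k = 114 / 2.43
k = 46.91 kN/mm

46.91


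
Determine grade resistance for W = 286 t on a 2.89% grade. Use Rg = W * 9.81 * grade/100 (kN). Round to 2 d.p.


Rg = W * 9.81 * grade / 100
Rg = 286 * 9.81 * 2.89 / 100
Rg = 2805.66 * 0.0289
Rg = 81.08 kN

81.08


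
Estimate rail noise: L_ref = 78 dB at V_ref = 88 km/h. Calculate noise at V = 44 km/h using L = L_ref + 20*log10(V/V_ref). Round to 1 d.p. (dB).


V/V_ref = 44 / 88 = 0.5
log10(0.5) = -0.30103
20 * -0.30103 = -6.0206
L = 78 + -6.0206 = 72.0 dB

72.0


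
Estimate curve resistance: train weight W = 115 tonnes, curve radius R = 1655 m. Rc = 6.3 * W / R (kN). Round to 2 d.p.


Rc = 6.3 * W / R
Rc = 6.3 * 115 / 1655
Rc = 724.5 / 1655
Rc = 0.44 kN

0.44


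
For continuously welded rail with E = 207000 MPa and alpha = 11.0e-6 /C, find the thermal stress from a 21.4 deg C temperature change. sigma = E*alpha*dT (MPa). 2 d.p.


sigma = E * alpha * dT
sigma = 207000 * 11.0e-6 * 21.4
sigma = 2.277 * 21.4
sigma = 48.73 MPa

48.73


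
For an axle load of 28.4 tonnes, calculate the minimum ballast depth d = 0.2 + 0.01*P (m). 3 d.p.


d = 0.2 + 0.01 * 28.4
d = 0.2 + 0.284
d = 0.484 m

0.484


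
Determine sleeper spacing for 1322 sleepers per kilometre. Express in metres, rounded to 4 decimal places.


Spacing = 1000 m / number of sleepers
Spacing = 1000 / 1322
Spacing = 0.7564 m

0.7564


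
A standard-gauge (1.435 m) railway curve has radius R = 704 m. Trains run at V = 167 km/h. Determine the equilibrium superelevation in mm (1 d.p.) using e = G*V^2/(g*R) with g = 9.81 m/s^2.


Convert speed: V = 167 / 3.6 = 46.3889 m/s
Apply formula: e = 1.435 * 46.3889^2 / (9.81 * 704)
e = 1.435 * 2151.929 / 6906.24
e = 0.447134 m = 447.1 mm

447.1


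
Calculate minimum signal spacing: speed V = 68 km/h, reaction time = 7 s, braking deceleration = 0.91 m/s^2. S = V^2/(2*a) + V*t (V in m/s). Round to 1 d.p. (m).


V = 68 / 3.6 = 18.8889 m/s
Braking distance = 18.8889^2 / (2*0.91) = 196.0385 m
Sighting distance = 18.8889 * 7 = 132.2222 m
S = 196.0385 + 132.2222 = 328.3 m

328.3


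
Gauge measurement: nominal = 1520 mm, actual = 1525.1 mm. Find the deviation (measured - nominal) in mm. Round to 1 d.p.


Deviation = measured - nominal
Deviation = 1525.1 - 1520
Deviation = 5.1 mm

5.1


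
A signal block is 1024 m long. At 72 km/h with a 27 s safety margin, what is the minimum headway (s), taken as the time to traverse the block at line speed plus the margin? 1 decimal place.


V = 72 / 3.6 = 20.0 m/s
Block traversal time = 1024 / 20.0 = 51.2 s
Headway = 51.2 + 27
Headway = 78.2 s

78.2


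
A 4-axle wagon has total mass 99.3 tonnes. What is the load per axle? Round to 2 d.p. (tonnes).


Load per axle = total weight / number of axles
Load = 99.3 / 4
Load = 24.83 tonnes

24.83


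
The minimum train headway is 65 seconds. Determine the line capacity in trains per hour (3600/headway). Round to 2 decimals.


Capacity = 3600 / headway
Capacity = 3600 / 65
Capacity = 55.38 trains/hour

55.38


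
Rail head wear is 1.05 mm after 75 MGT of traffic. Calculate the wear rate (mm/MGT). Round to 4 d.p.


Wear rate = total wear / cumulative tonnage
Rate = 1.05 / 75
Rate = 0.0140 mm/MGT

0.0140


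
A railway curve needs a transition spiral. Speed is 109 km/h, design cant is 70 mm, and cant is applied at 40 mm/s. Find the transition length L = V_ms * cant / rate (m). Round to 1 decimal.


Convert speed: V = 109 / 3.6 = 30.2778 m/s
L = 30.2778 * 70 / 40
L = 2119.4444 / 40
L = 53.0 m

53.0


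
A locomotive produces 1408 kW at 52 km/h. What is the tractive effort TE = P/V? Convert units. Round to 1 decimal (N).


Convert: P = 1408 kW = 1408000 W
V = 52 / 3.6 = 14.4444 m/s
TE = 1408000 / 14.4444
TE = 97476.9 N

97476.9


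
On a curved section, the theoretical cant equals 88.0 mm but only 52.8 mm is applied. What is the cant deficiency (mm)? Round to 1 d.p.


Cant deficiency = equilibrium cant - actual cant
CD = 88.0 - 52.8
CD = 35.2 mm

35.2


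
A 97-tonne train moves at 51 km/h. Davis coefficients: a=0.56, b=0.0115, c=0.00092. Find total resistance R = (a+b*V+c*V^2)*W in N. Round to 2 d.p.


b*V = 0.0115 * 51 = 0.5865
c*V^2 = 0.00092 * 2601 = 2.39292
R_per_t = 0.56 + 0.5865 + 2.39292 = 3.53942 N/t
R_total = 3.53942 * 97 = 343.32 N

343.32


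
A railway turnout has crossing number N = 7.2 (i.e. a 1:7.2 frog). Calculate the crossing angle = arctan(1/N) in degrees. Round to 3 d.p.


1/N = 1/7.2 = 0.138889
angle = arctan(0.138889) = 0.138006 rad
angle = 0.138006 * 180/pi = 7.907 degrees

7.907


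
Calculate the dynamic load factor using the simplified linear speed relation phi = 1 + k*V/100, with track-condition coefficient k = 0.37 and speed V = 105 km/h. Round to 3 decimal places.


phi = 1 + k * V / 100
phi = 1 + 0.37 * 105 / 100
phi = 1 + 0.3885
phi = 1.389

1.389


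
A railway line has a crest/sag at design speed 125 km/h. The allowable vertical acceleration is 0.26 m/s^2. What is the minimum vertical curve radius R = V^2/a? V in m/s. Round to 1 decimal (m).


Convert speed: V = 125 / 3.6 = 34.7222 m/s
V^2 = 1205.6327 m^2/s^2
R_v = 1205.6327 / 0.26
R_v = 4637.0 m

4637.0


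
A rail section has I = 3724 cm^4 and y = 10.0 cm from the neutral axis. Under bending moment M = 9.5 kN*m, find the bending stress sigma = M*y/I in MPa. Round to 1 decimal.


Convert units:
M = 9.5 kN*m = 9500000 N*mm
y = 10.0 cm = 100 mm
I = 3724 cm^4 = 37240000 mm^4
sigma = 9500000 * 100 / 37240000
sigma = 25.5 MPa

25.5


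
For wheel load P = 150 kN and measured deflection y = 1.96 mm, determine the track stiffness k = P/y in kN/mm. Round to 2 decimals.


Track stiffness k = P / y
k = 150 / 1.96
k = 76.53 kN/mm

76.53


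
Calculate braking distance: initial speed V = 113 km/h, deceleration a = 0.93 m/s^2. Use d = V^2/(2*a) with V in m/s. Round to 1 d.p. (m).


Convert speed: V = 113 / 3.6 = 31.3889 m/s
V^2 = 985.2623
d = 985.2623 / (2 * 0.93)
d = 985.2623 / 1.86
d = 529.7 m

529.7


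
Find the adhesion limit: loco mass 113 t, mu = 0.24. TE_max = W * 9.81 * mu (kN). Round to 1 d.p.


TE_max = W * g * mu
TE_max = 113 * 9.81 * 0.24
TE_max = 1108.53 * 0.24
TE_max = 266.0 kN

266.0


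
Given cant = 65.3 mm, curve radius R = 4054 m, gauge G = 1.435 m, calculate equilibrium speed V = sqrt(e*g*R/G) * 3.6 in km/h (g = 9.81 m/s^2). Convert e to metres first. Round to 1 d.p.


Convert cant: e = 65.3 mm = 0.0653 m
V_ms = sqrt(0.0653 * 9.81 * 4054 / 1.435)
V_ms = sqrt(1809.731026) = 42.5409 m/s
V = 42.5409 * 3.6 = 153.1 km/h

153.1


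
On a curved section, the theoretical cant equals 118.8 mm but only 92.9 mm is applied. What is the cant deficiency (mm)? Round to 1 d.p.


Cant deficiency = equilibrium cant - actual cant
CD = 118.8 - 92.9
CD = 25.9 mm

25.9


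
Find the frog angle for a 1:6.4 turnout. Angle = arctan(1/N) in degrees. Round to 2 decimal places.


1/N = 1/6.4 = 0.15625
angle = arctan(0.15625) = 0.154997 rad
angle = 0.154997 * 180/pi = 8.88 degrees

8.88


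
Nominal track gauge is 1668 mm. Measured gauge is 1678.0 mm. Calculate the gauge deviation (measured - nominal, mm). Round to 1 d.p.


Deviation = measured - nominal
Deviation = 1678.0 - 1668
Deviation = 10.0 mm

10.0


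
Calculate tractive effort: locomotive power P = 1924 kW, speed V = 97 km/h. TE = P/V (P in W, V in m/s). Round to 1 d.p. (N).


Convert: P = 1924 kW = 1924000 W
V = 97 / 3.6 = 26.9444 m/s
TE = 1924000 / 26.9444
TE = 71406.2 N

71406.2


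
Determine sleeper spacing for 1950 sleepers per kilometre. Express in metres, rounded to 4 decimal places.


Spacing = 1000 m / number of sleepers
Spacing = 1000 / 1950
Spacing = 0.5128 m

0.5128


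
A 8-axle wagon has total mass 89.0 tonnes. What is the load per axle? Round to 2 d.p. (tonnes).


Load per axle = total weight / number of axles
Load = 89.0 / 8
Load = 11.13 tonnes

11.13


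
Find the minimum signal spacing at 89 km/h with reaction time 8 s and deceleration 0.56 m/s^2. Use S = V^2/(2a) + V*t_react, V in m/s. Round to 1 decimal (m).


V = 89 / 3.6 = 24.7222 m/s
Braking distance = 24.7222^2 / (2*0.56) = 545.7038 m
Sighting distance = 24.7222 * 8 = 197.7778 m
S = 545.7038 + 197.7778 = 743.5 m

743.5


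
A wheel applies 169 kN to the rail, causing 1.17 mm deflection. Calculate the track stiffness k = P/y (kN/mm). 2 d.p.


Track stiffness k = P / y
k = 169 / 1.17
k = 144.44 kN/mm

144.44


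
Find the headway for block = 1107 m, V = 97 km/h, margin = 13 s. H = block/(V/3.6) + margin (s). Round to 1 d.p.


V = 97 / 3.6 = 26.9444 m/s
Block traversal time = 1107 / 26.9444 = 41.0845 s
Headway = 41.0845 + 13
Headway = 54.1 s

54.1


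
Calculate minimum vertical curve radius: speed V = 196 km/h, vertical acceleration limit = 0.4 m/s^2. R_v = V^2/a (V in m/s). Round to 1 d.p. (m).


Convert speed: V = 196 / 3.6 = 54.4444 m/s
V^2 = 2964.1975 m^2/s^2
R_v = 2964.1975 / 0.4
R_v = 7410.5 m

7410.5


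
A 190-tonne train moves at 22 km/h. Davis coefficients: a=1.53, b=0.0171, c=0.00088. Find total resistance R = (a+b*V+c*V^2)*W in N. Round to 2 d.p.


b*V = 0.0171 * 22 = 0.3762
c*V^2 = 0.00088 * 484 = 0.42592
R_per_t = 1.53 + 0.3762 + 0.42592 = 2.33212 N/t
R_total = 2.33212 * 190 = 443.10 N

443.10


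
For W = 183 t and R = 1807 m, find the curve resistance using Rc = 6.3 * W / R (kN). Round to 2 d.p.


Rc = 6.3 * W / R
Rc = 6.3 * 183 / 1807
Rc = 1152.9 / 1807
Rc = 0.64 kN

0.64


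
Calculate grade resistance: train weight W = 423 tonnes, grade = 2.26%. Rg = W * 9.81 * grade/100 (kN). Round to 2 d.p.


Rg = W * 9.81 * grade / 100
Rg = 423 * 9.81 * 2.26 / 100
Rg = 4149.63 * 0.0226
Rg = 93.78 kN

93.78


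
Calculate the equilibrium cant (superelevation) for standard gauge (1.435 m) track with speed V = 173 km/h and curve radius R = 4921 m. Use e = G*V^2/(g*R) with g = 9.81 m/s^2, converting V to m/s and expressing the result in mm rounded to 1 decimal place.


Convert speed: V = 173 / 3.6 = 48.0556 m/s
Apply formula: e = 1.435 * 48.0556^2 / (9.81 * 4921)
e = 1.435 * 2309.3364 / 48275.01
e = 0.068646 m = 68.6 mm

68.6


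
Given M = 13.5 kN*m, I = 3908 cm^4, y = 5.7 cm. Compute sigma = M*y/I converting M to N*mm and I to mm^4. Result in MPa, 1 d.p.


Convert units:
M = 13.5 kN*m = 13500000 N*mm
y = 5.7 cm = 57 mm
I = 3908 cm^4 = 39080000 mm^4
sigma = 13500000 * 57 / 39080000
sigma = 19.7 MPa

19.7


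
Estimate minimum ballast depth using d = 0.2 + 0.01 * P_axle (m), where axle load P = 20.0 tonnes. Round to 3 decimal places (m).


d = 0.2 + 0.01 * 20.0
d = 0.2 + 0.2
d = 0.400 m

0.400


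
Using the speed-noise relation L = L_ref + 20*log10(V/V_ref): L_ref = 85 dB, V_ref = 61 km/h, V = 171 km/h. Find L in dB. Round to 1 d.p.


V/V_ref = 171 / 61 = 2.803279
log10(2.803279) = 0.447666
20 * 0.447666 = 8.9533
L = 85 + 8.9533 = 94.0 dB

94.0


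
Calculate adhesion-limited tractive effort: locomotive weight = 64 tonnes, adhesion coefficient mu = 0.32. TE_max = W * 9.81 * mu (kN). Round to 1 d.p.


TE_max = W * g * mu
TE_max = 64 * 9.81 * 0.32
TE_max = 627.84 * 0.32
TE_max = 200.9 kN

200.9


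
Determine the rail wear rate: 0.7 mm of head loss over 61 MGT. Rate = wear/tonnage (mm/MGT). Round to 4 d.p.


Wear rate = total wear / cumulative tonnage
Rate = 0.7 / 61
Rate = 0.0115 mm/MGT

0.0115


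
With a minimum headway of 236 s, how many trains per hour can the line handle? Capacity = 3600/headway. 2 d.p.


Capacity = 3600 / headway
Capacity = 3600 / 236
Capacity = 15.25 trains/hour

15.25


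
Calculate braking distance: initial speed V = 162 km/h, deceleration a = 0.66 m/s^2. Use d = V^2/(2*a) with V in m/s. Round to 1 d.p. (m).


Convert speed: V = 162 / 3.6 = 45.0 m/s
V^2 = 2025.0
d = 2025.0 / (2 * 0.66)
d = 2025.0 / 1.32
d = 1534.1 m

1534.1


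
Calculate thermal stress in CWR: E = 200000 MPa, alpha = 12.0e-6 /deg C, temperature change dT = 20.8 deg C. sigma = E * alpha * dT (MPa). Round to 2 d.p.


sigma = E * alpha * dT
sigma = 200000 * 12.0e-6 * 20.8
sigma = 2.4 * 20.8
sigma = 49.92 MPa

49.92


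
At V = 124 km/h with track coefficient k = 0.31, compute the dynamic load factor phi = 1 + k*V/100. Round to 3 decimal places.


phi = 1 + k * V / 100
phi = 1 + 0.31 * 124 / 100
phi = 1 + 0.3844
phi = 1.384

1.384


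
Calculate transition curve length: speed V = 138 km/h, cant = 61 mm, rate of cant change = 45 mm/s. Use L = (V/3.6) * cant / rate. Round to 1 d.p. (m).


Convert speed: V = 138 / 3.6 = 38.3333 m/s
L = 38.3333 * 61 / 45
L = 2338.3333 / 45
L = 52.0 m

52.0


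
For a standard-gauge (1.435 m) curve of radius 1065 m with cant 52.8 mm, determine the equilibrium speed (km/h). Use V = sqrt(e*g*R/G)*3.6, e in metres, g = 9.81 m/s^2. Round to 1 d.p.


Convert cant: e = 52.8 mm = 0.0528 m
V_ms = sqrt(0.0528 * 9.81 * 1065 / 1.435)
V_ms = sqrt(384.415275) = 19.6065 m/s
V = 19.6065 * 3.6 = 70.6 km/h

70.6


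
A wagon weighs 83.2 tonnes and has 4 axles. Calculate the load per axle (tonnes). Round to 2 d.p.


Load per axle = total weight / number of axles
Load = 83.2 / 4
Load = 20.80 tonnes

20.80


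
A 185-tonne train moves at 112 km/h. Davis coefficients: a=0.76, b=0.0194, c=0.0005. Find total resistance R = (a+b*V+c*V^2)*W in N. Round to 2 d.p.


b*V = 0.0194 * 112 = 2.1728
c*V^2 = 0.0005 * 12544 = 6.272
R_per_t = 0.76 + 2.1728 + 6.272 = 9.2048 N/t
R_total = 9.2048 * 185 = 1702.89 N

1702.89


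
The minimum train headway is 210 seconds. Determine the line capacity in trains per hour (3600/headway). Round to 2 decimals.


Capacity = 3600 / headway
Capacity = 3600 / 210
Capacity = 17.14 trains/hour

17.14


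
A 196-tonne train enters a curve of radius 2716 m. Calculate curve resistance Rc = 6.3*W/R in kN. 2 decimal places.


Rc = 6.3 * W / R
Rc = 6.3 * 196 / 2716
Rc = 1234.8 / 2716
Rc = 0.45 kN

0.45


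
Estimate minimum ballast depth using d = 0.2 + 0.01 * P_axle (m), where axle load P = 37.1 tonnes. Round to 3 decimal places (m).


d = 0.2 + 0.01 * 37.1
d = 0.2 + 0.371
d = 0.571 m

0.571


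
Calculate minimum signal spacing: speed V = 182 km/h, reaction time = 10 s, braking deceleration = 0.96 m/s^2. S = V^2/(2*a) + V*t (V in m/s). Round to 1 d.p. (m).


V = 182 / 3.6 = 50.5556 m/s
Braking distance = 50.5556^2 / (2*0.96) = 1331.1793 m
Sighting distance = 50.5556 * 10 = 505.5556 m
S = 1331.1793 + 505.5556 = 1836.7 m

1836.7


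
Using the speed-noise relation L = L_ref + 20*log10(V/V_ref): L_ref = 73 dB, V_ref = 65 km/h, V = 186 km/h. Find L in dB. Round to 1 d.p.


V/V_ref = 186 / 65 = 2.861538
log10(2.861538) = 0.4566
20 * 0.4566 = 9.132
L = 73 + 9.132 = 82.1 dB

82.1


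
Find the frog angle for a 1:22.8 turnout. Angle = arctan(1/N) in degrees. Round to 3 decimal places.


1/N = 1/22.8 = 0.04386
angle = arctan(0.04386) = 0.043832 rad
angle = 0.043832 * 180/pi = 2.511 degrees

2.511


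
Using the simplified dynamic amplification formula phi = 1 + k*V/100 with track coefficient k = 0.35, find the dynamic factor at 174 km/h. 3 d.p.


phi = 1 + k * V / 100
phi = 1 + 0.35 * 174 / 100
phi = 1 + 0.609
phi = 1.609

1.609


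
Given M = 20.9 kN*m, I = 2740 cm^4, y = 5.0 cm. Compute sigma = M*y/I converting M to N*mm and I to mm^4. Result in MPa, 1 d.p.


Convert units:
M = 20.9 kN*m = 20900000 N*mm
y = 5.0 cm = 50 mm
I = 2740 cm^4 = 27400000 mm^4
sigma = 20900000 * 50 / 27400000
sigma = 38.1 MPa

38.1


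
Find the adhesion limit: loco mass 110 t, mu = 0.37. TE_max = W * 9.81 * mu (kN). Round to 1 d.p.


TE_max = W * g * mu
TE_max = 110 * 9.81 * 0.37
TE_max = 1079.1 * 0.37
TE_max = 399.3 kN

399.3


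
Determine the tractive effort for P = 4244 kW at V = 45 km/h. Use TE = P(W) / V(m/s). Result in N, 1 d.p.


Convert: P = 4244 kW = 4244000 W
V = 45 / 3.6 = 12.5 m/s
TE = 4244000 / 12.5
TE = 339520.0 N

339520.0


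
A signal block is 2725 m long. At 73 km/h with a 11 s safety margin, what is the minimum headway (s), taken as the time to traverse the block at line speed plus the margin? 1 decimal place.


V = 73 / 3.6 = 20.2778 m/s
Block traversal time = 2725 / 20.2778 = 134.3836 s
Headway = 134.3836 + 11
Headway = 145.4 s

145.4


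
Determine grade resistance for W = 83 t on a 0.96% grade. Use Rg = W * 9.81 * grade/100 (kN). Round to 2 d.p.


Rg = W * 9.81 * grade / 100
Rg = 83 * 9.81 * 0.96 / 100
Rg = 814.23 * 0.0096
Rg = 7.82 kN

7.82


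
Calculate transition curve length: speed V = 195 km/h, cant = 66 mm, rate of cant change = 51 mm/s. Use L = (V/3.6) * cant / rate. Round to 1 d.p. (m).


Convert speed: V = 195 / 3.6 = 54.1667 m/s
L = 54.1667 * 66 / 51
L = 3575.0 / 51
L = 70.1 m

70.1


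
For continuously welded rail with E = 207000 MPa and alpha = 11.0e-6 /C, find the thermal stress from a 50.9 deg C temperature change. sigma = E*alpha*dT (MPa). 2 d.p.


sigma = E * alpha * dT
sigma = 207000 * 11.0e-6 * 50.9
sigma = 2.277 * 50.9
sigma = 115.90 MPa

115.90


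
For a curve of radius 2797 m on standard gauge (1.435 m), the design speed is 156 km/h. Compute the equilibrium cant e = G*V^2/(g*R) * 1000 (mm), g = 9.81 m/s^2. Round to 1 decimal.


Convert speed: V = 156 / 3.6 = 43.3333 m/s
Apply formula: e = 1.435 * 43.3333^2 / (9.81 * 2797)
e = 1.435 * 1877.7778 / 27438.57
e = 0.098205 m = 98.2 mm

98.2


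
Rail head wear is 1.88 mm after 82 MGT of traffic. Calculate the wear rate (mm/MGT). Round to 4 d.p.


Wear rate = total wear / cumulative tonnage
Rate = 1.88 / 82
Rate = 0.0229 mm/MGT

0.0229


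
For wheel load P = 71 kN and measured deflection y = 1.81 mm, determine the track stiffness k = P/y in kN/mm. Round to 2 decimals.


Track stiffness k = P / y
k = 71 / 1.81
k = 39.23 kN/mm

39.23


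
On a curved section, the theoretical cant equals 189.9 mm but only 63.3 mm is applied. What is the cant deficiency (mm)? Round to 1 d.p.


Cant deficiency = equilibrium cant - actual cant
CD = 189.9 - 63.3
CD = 126.6 mm

126.6


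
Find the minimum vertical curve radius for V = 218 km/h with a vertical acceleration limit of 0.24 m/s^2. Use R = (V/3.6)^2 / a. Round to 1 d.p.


Convert speed: V = 218 / 3.6 = 60.5556 m/s
V^2 = 3666.9753 m^2/s^2
R_v = 3666.9753 / 0.24
R_v = 15279.1 m

15279.1


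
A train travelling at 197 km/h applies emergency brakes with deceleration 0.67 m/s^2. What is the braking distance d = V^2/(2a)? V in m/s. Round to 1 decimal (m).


Convert speed: V = 197 / 3.6 = 54.7222 m/s
V^2 = 2994.5216
d = 2994.5216 / (2 * 0.67)
d = 2994.5216 / 1.34
d = 2234.7 m

2234.7


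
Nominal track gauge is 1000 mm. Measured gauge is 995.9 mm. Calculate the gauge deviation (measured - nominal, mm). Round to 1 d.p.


Deviation = measured - nominal
Deviation = 995.9 - 1000
Deviation = -4.1 mm

-4.1


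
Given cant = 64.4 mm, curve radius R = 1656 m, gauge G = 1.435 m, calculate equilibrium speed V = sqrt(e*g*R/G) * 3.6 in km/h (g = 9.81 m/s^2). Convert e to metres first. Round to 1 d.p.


Convert cant: e = 64.4 mm = 0.0644 m
V_ms = sqrt(0.0644 * 9.81 * 1656 / 1.435)
V_ms = sqrt(729.060059) = 27.0011 m/s
V = 27.0011 * 3.6 = 97.2 km/h

97.2


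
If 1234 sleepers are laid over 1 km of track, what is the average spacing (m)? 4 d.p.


Spacing = 1000 m / number of sleepers
Spacing = 1000 / 1234
Spacing = 0.8104 m

0.8104


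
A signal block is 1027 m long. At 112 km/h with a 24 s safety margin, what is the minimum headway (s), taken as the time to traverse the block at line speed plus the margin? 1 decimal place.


V = 112 / 3.6 = 31.1111 m/s
Block traversal time = 1027 / 31.1111 = 33.0107 s
Headway = 33.0107 + 24
Headway = 57.0 s

57.0


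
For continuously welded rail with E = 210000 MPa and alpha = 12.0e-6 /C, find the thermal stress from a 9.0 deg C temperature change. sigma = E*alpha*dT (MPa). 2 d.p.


sigma = E * alpha * dT
sigma = 210000 * 12.0e-6 * 9.0
sigma = 2.52 * 9.0
sigma = 22.68 MPa

22.68


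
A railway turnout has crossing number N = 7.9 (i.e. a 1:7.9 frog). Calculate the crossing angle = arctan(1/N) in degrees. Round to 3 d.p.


1/N = 1/7.9 = 0.126582
angle = arctan(0.126582) = 0.125913 rad
angle = 0.125913 * 180/pi = 7.214 degrees

7.214


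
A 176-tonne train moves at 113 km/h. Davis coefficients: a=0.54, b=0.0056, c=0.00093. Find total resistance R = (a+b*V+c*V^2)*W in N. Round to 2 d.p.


b*V = 0.0056 * 113 = 0.6328
c*V^2 = 0.00093 * 12769 = 11.87517
R_per_t = 0.54 + 0.6328 + 11.87517 = 13.04797 N/t
R_total = 13.04797 * 176 = 2296.44 N

2296.44


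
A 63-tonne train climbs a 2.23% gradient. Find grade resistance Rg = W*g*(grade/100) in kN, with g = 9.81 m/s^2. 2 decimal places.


Rg = W * 9.81 * grade / 100
Rg = 63 * 9.81 * 2.23 / 100
Rg = 618.03 * 0.0223
Rg = 13.78 kN

13.78


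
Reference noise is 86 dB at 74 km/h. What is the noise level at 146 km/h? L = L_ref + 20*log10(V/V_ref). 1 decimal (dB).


V/V_ref = 146 / 74 = 1.972973
log10(1.972973) = 0.295121
20 * 0.295121 = 5.9024
L = 86 + 5.9024 = 91.9 dB

91.9


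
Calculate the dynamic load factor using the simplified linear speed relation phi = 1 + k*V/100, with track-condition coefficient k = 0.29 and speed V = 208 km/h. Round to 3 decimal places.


phi = 1 + k * V / 100
phi = 1 + 0.29 * 208 / 100
phi = 1 + 0.6032
phi = 1.603

1.603


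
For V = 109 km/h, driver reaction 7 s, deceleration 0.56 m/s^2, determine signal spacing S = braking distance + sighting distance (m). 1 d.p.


V = 109 / 3.6 = 30.2778 m/s
Braking distance = 30.2778^2 / (2*0.56) = 818.5213 m
Sighting distance = 30.2778 * 7 = 211.9444 m
S = 818.5213 + 211.9444 = 1030.5 m

1030.5


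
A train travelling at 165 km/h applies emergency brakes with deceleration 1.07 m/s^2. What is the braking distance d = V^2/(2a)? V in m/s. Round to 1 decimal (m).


Convert speed: V = 165 / 3.6 = 45.8333 m/s
V^2 = 2100.6944
d = 2100.6944 / (2 * 1.07)
d = 2100.6944 / 2.14
d = 981.6 m

981.6


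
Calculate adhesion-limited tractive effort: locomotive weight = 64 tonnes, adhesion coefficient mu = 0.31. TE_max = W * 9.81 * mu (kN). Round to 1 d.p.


TE_max = W * g * mu
TE_max = 64 * 9.81 * 0.31
TE_max = 627.84 * 0.31
TE_max = 194.6 kN

194.6


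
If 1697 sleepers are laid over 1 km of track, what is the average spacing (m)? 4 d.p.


Spacing = 1000 m / number of sleepers
Spacing = 1000 / 1697
Spacing = 0.5893 m

0.5893


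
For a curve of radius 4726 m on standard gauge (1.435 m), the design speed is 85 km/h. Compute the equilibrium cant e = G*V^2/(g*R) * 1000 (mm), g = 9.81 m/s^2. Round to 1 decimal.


Convert speed: V = 85 / 3.6 = 23.6111 m/s
Apply formula: e = 1.435 * 23.6111^2 / (9.81 * 4726)
e = 1.435 * 557.4846 / 46362.06
e = 0.017255 m = 17.3 mm

17.3


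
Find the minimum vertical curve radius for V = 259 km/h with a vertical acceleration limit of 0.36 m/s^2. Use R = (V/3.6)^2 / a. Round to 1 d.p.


Convert speed: V = 259 / 3.6 = 71.9444 m/s
V^2 = 5176.0031 m^2/s^2
R_v = 5176.0031 / 0.36
R_v = 14377.8 m

14377.8


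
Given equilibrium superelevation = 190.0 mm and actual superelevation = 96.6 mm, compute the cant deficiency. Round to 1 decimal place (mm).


Cant deficiency = equilibrium cant - actual cant
CD = 190.0 - 96.6
CD = 93.4 mm

93.4


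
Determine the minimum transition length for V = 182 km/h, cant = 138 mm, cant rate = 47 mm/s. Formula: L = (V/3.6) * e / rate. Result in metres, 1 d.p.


Convert speed: V = 182 / 3.6 = 50.5556 m/s
L = 50.5556 * 138 / 47
L = 6976.6667 / 47
L = 148.4 m

148.4


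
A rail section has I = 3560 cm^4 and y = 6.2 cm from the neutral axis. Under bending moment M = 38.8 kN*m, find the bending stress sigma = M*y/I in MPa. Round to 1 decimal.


Convert units:
M = 38.8 kN*m = 38800000 N*mm
y = 6.2 cm = 62 mm
I = 3560 cm^4 = 35600000 mm^4
sigma = 38800000 * 62 / 35600000
sigma = 67.6 MPa

67.6


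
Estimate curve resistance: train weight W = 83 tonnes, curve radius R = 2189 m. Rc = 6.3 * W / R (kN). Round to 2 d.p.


Rc = 6.3 * W / R
Rc = 6.3 * 83 / 2189
Rc = 522.9 / 2189
Rc = 0.24 kN

0.24


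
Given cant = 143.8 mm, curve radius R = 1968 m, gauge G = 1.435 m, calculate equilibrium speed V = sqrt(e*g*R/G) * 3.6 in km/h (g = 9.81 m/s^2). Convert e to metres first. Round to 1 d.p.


Convert cant: e = 143.8 mm = 0.1438 m
V_ms = sqrt(0.1438 * 9.81 * 1968 / 1.435)
V_ms = sqrt(1934.644114) = 43.9846 m/s
V = 43.9846 * 3.6 = 158.3 km/h

158.3


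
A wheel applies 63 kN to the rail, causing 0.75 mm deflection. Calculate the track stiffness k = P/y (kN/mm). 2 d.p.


Track stiffness k = P / y
k = 63 / 0.75
k = 84.00 kN/mm

84.00


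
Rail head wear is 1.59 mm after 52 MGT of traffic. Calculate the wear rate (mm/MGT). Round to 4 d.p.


Wear rate = total wear / cumulative tonnage
Rate = 1.59 / 52
Rate = 0.0306 mm/MGT

0.0306


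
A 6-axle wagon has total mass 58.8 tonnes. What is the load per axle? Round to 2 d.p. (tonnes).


Load per axle = total weight / number of axles
Load = 58.8 / 6
Load = 9.80 tonnes

9.80


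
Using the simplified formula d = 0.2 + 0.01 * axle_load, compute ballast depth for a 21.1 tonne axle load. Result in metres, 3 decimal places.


d = 0.2 + 0.01 * 21.1
d = 0.2 + 0.211
d = 0.411 m

0.411


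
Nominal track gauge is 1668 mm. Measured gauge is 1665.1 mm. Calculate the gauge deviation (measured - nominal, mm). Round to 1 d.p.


Deviation = measured - nominal
Deviation = 1665.1 - 1668
Deviation = -2.9 mm

-2.9


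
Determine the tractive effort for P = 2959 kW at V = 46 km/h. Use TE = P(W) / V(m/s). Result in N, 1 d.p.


Convert: P = 2959 kW = 2959000 W
V = 46 / 3.6 = 12.7778 m/s
TE = 2959000 / 12.7778
TE = 231573.9 N

231573.9


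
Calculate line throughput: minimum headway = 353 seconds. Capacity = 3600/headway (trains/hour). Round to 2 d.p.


Capacity = 3600 / headway
Capacity = 3600 / 353
Capacity = 10.20 trains/hour

10.20


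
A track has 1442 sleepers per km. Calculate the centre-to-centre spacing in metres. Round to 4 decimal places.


Spacing = 1000 m / number of sleepers
Spacing = 1000 / 1442
Spacing = 0.6935 m

0.6935


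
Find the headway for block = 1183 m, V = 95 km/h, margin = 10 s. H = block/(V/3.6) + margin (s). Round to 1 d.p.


V = 95 / 3.6 = 26.3889 m/s
Block traversal time = 1183 / 26.3889 = 44.8295 s
Headway = 44.8295 + 10
Headway = 54.8 s

54.8


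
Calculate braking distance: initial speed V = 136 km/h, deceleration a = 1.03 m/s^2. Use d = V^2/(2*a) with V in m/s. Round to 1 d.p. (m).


Convert speed: V = 136 / 3.6 = 37.7778 m/s
V^2 = 1427.1605
d = 1427.1605 / (2 * 1.03)
d = 1427.1605 / 2.06
d = 692.8 m

692.8


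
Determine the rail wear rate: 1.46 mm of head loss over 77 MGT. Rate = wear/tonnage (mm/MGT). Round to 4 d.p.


Wear rate = total wear / cumulative tonnage
Rate = 1.46 / 77
Rate = 0.0190 mm/MGT

0.0190


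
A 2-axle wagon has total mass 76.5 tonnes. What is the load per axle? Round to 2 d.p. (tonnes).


Load per axle = total weight / number of axles
Load = 76.5 / 2
Load = 38.25 tonnes

38.25


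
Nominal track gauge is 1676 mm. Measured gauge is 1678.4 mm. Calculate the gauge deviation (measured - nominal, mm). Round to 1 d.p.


Deviation = measured - nominal
Deviation = 1678.4 - 1676
Deviation = 2.4 mm

2.4


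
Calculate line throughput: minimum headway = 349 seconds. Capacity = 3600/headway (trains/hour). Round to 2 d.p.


Capacity = 3600 / headway
Capacity = 3600 / 349
Capacity = 10.32 trains/hour

10.32


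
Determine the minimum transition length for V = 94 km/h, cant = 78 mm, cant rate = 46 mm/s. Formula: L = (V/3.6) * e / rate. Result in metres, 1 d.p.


Convert speed: V = 94 / 3.6 = 26.1111 m/s
L = 26.1111 * 78 / 46
L = 2036.6667 / 46
L = 44.3 m

44.3


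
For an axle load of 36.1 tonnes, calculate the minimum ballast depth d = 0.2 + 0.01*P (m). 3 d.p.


d = 0.2 + 0.01 * 36.1
d = 0.2 + 0.361
d = 0.561 m

0.561


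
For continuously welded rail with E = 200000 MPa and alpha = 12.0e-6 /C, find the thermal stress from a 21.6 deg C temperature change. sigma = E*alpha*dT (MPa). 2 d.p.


sigma = E * alpha * dT
sigma = 200000 * 12.0e-6 * 21.6
sigma = 2.4 * 21.6
sigma = 51.84 MPa

51.84


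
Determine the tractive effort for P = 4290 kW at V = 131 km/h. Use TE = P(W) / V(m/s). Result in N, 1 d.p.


Convert: P = 4290 kW = 4290000 W
V = 131 / 3.6 = 36.3889 m/s
TE = 4290000 / 36.3889
TE = 117893.1 N

117893.1


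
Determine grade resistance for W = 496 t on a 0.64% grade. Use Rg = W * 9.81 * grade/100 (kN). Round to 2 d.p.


Rg = W * 9.81 * grade / 100
Rg = 496 * 9.81 * 0.64 / 100
Rg = 4865.76 * 0.0064
Rg = 31.14 kN

31.14


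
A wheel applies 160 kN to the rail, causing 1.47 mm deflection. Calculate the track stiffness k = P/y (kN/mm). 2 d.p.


Track stiffness k = P / y
k = 160 / 1.47
k = 108.84 kN/mm

108.84


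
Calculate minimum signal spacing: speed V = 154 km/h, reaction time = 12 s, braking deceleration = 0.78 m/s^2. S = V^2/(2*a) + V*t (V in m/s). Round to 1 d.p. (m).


V = 154 / 3.6 = 42.7778 m/s
Braking distance = 42.7778^2 / (2*0.78) = 1173.0374 m
Sighting distance = 42.7778 * 12 = 513.3333 m
S = 1173.0374 + 513.3333 = 1686.4 m

1686.4


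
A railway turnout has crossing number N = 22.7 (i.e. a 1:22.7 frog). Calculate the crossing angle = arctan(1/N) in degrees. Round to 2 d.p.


1/N = 1/22.7 = 0.044053
angle = arctan(0.044053) = 0.044024 rad
angle = 0.044024 * 180/pi = 2.52 degrees

2.52


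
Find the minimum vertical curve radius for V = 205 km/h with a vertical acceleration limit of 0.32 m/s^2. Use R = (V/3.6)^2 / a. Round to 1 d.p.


Convert speed: V = 205 / 3.6 = 56.9444 m/s
V^2 = 3242.6698 m^2/s^2
R_v = 3242.6698 / 0.32
R_v = 10133.3 m

10133.3


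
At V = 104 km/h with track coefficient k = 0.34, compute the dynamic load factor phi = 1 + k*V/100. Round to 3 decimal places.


phi = 1 + k * V / 100
phi = 1 + 0.34 * 104 / 100
phi = 1 + 0.3536
phi = 1.354

1.354


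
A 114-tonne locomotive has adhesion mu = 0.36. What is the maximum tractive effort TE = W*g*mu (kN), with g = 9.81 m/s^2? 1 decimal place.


TE_max = W * g * mu
TE_max = 114 * 9.81 * 0.36
TE_max = 1118.34 * 0.36
TE_max = 402.6 kN

402.6


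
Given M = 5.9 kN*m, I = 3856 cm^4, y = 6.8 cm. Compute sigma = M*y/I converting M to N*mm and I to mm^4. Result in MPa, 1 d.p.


Convert units:
M = 5.9 kN*m = 5900000 N*mm
y = 6.8 cm = 68 mm
I = 3856 cm^4 = 38560000 mm^4
sigma = 5900000 * 68 / 38560000
sigma = 10.4 MPa

10.4


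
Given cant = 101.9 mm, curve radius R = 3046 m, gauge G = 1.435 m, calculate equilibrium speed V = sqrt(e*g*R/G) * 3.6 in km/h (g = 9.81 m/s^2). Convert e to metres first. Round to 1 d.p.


Convert cant: e = 101.9 mm = 0.1019 m
V_ms = sqrt(0.1019 * 9.81 * 3046 / 1.435)
V_ms = sqrt(2121.881808) = 46.0639 m/s
V = 46.0639 * 3.6 = 165.8 km/h

165.8


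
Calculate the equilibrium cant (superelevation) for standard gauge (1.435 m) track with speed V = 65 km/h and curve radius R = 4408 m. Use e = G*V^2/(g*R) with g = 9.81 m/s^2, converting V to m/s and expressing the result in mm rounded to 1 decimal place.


Convert speed: V = 65 / 3.6 = 18.0556 m/s
Apply formula: e = 1.435 * 18.0556^2 / (9.81 * 4408)
e = 1.435 * 326.0031 / 43242.48
e = 0.010818 m = 10.8 mm

10.8


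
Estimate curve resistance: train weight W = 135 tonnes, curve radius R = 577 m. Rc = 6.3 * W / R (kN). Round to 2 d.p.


Rc = 6.3 * W / R
Rc = 6.3 * 135 / 577
Rc = 850.5 / 577
Rc = 1.47 kN

1.47


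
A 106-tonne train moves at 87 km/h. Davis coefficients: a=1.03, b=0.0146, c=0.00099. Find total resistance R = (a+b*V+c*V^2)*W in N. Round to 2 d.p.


b*V = 0.0146 * 87 = 1.2702
c*V^2 = 0.00099 * 7569 = 7.49331
R_per_t = 1.03 + 1.2702 + 7.49331 = 9.79351 N/t
R_total = 9.79351 * 106 = 1038.11 N

1038.11


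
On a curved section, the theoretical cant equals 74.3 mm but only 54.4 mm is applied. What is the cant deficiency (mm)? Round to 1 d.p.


Cant deficiency = equilibrium cant - actual cant
CD = 74.3 - 54.4
CD = 19.9 mm

19.9


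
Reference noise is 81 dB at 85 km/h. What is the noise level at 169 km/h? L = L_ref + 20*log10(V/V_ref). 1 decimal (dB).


V/V_ref = 169 / 85 = 1.988235
log10(1.988235) = 0.298468
20 * 0.298468 = 5.9694
L = 81 + 5.9694 = 87.0 dB

87.0


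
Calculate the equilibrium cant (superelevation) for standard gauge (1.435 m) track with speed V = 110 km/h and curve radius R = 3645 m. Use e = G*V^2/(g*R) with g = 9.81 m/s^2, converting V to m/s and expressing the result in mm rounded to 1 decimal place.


Convert speed: V = 110 / 3.6 = 30.5556 m/s
Apply formula: e = 1.435 * 30.5556^2 / (9.81 * 3645)
e = 1.435 * 933.642 / 35757.45
e = 0.037468 m = 37.5 mm

37.5


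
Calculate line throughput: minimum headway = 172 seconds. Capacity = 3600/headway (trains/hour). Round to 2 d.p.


Capacity = 3600 / headway
Capacity = 3600 / 172
Capacity = 20.93 trains/hour

20.93


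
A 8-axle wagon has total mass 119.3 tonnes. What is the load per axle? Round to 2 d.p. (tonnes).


Load per axle = total weight / number of axles
Load = 119.3 / 8
Load = 14.91 tonnes

14.91


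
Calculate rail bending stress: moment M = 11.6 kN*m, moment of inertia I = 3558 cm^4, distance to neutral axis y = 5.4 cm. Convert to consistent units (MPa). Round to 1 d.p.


Convert units:
M = 11.6 kN*m = 11600000 N*mm
y = 5.4 cm = 54 mm
I = 3558 cm^4 = 35580000 mm^4
sigma = 11600000 * 54 / 35580000
sigma = 17.6 MPa

17.6


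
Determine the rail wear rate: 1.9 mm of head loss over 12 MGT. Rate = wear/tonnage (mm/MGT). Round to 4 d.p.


Wear rate = total wear / cumulative tonnage
Rate = 1.9 / 12
Rate = 0.1583 mm/MGT

0.1583


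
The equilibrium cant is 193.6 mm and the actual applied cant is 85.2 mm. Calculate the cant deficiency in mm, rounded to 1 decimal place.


Cant deficiency = equilibrium cant - actual cant
CD = 193.6 - 85.2
CD = 108.4 mm

108.4


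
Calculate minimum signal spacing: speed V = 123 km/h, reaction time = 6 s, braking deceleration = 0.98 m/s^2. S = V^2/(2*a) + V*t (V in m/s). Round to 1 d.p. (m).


V = 123 / 3.6 = 34.1667 m/s
Braking distance = 34.1667^2 / (2*0.98) = 595.5924 m
Sighting distance = 34.1667 * 6 = 205.0 m
S = 595.5924 + 205.0 = 800.6 m

800.6
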